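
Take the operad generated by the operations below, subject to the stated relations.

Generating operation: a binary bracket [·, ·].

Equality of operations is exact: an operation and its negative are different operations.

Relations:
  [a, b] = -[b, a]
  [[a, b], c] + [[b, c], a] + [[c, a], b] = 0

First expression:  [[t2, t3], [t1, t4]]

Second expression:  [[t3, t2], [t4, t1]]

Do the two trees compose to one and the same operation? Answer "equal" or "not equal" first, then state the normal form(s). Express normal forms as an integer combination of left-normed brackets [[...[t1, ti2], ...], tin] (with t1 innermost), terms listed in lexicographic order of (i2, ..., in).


equal: each reduces to -[[[t1, t4], t2], t3] + [[[t1, t4], t3], t2]

The first expression, normalized: -[[[t1, t4], t2], t3] + [[[t1, t4], t3], t2]
The second expression, normalized: -[[[t1, t4], t2], t3] + [[[t1, t4], t3], t2]
Both agree, so they are equal.


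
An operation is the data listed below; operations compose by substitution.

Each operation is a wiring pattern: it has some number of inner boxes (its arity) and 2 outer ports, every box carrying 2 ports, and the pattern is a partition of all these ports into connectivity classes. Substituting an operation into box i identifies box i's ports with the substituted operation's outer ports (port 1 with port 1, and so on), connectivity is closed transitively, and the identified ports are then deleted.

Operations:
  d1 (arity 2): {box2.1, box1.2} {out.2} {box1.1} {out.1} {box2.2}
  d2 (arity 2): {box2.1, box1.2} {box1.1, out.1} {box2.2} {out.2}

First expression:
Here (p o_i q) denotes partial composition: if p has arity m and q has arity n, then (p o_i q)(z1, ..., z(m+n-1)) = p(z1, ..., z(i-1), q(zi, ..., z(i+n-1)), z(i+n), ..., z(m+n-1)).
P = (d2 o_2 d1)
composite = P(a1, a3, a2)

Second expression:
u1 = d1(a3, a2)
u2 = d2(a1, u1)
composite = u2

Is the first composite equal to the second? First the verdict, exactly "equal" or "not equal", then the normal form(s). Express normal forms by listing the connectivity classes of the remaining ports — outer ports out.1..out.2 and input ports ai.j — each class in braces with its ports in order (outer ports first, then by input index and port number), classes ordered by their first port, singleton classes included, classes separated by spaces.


Normal form of the first expression: {out.1, a1.1} {out.2} {a1.2} {a2.1, a3.2} {a2.2} {a3.1}
Normal form of the second expression: {out.1, a1.1} {out.2} {a1.2} {a2.1, a3.2} {a2.2} {a3.1}
Both agree, so they are equal.

equal; both compose to {out.1, a1.1} {out.2} {a1.2} {a2.1, a3.2} {a2.2} {a3.1}


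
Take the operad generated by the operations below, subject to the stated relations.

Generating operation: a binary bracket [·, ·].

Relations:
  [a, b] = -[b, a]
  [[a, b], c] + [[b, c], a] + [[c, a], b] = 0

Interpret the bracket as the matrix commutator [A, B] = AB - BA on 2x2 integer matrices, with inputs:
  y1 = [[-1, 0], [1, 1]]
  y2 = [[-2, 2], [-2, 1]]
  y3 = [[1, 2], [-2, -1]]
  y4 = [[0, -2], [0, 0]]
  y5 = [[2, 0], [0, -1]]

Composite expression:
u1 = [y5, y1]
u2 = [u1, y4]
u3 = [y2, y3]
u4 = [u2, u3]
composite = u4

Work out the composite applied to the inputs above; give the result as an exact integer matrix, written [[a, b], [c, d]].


[[0, 120], [-120, 0]]

[y5, y1] = [[0, 0], [-3, 0]]
[[y5, y1], y4] = [[-6, 0], [0, 6]]
[y2, y3] = [[0, -10], [-10, 0]]
[[[y5, y1], y4], [y2, y3]] = [[0, 120], [-120, 0]]


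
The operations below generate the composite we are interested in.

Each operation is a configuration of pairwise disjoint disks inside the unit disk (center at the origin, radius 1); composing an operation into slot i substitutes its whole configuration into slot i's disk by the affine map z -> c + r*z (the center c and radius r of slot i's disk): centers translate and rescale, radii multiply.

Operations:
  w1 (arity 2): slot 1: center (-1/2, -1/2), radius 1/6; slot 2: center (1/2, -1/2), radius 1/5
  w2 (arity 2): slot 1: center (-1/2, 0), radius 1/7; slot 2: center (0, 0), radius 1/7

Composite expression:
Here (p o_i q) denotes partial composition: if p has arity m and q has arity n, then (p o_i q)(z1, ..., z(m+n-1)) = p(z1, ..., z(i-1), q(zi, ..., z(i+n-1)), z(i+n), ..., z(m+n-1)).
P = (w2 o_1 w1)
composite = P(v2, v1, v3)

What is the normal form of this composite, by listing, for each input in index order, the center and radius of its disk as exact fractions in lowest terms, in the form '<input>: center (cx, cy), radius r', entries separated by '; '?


Follow each v-input down from w2: c' goes to c + r*c', radius to r*r'.
v2: after 2 affine steps, its disk has center (-4/7, -1/14), radius 1/42
v1: after 2 affine steps, its disk has center (-3/7, -1/14), radius 1/35
v3: after 1 affine step, its disk has center (0, 0), radius 1/7

v1: center (-3/7, -1/14), radius 1/35; v2: center (-4/7, -1/14), radius 1/42; v3: center (0, 0), radius 1/7


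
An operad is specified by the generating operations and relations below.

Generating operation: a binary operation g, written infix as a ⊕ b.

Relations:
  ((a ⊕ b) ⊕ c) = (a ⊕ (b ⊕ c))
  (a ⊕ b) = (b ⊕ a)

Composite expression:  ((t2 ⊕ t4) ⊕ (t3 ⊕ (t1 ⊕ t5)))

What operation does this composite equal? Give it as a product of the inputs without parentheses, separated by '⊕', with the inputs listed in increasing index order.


t1 ⊕ t2 ⊕ t3 ⊕ t4 ⊕ t5


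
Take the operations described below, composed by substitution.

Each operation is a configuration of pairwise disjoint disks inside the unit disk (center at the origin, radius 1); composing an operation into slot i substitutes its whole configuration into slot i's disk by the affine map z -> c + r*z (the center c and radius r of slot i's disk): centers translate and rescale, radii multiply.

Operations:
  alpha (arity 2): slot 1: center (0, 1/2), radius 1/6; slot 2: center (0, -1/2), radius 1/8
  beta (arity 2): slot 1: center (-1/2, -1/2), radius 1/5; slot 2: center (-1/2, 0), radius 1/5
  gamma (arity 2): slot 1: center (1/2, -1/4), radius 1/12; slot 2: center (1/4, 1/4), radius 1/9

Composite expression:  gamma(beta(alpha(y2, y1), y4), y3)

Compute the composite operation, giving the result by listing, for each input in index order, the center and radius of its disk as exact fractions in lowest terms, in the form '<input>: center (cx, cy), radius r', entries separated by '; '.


y1: center (11/24, -3/10), radius 1/480; y2: center (11/24, -17/60), radius 1/360; y3: center (1/4, 1/4), radius 1/9; y4: center (11/24, -1/4), radius 1/60

Follow each y-input down from gamma: c' goes to c + r*c', radius to r*r'.
y2 passes through 3 substitutions, ending at center (11/24, -17/60), radius 1/360
y1 passes through 3 substitutions, ending at center (11/24, -3/10), radius 1/480
y4 passes through 2 substitutions, ending at center (11/24, -1/4), radius 1/60
y3 passes through 1 substitution, ending at center (1/4, 1/4), radius 1/9


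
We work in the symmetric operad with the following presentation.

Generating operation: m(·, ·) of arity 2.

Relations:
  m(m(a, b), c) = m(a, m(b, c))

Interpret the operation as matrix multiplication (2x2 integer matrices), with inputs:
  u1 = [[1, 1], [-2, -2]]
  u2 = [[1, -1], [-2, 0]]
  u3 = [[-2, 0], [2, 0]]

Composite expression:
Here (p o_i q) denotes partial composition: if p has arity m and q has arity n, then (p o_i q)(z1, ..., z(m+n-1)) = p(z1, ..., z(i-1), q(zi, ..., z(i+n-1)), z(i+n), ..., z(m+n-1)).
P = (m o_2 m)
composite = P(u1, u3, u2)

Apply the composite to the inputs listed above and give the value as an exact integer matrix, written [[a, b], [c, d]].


m(u3, u2) = [[-2, 2], [2, -2]]
m(u1, m(u3, u2)) = [[0, 0], [0, 0]]

[[0, 0], [0, 0]]


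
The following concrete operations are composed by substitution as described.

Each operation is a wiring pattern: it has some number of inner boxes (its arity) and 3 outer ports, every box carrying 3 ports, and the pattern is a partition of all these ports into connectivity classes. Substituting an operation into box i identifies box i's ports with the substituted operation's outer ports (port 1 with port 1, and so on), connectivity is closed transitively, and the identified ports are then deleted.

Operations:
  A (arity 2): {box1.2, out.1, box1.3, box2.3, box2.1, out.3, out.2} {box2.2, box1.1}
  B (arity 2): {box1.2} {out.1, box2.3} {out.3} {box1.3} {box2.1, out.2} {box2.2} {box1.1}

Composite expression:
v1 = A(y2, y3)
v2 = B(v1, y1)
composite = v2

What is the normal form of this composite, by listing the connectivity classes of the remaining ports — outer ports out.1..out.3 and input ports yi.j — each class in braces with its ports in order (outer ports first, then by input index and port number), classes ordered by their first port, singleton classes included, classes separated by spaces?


{out.1, y1.3} {out.2, y1.1} {out.3} {y1.2} {y2.1, y3.2} {y2.2, y2.3, y3.1, y3.3}

Two ports join when wires chain via B-identified ports.
after A, the pattern on (y2, y3) reads {out.1, out.2, out.3, y2.2, y2.3, y3.1, y3.3} {y2.1, y3.2} (out.j = its outer ports)
after B, the pattern on (y2, y3, y1) reads {out.1, y1.3} {out.2, y1.1} {out.3} {y1.2} {y2.1, y3.2} {y2.2, y2.3, y3.1, y3.3} (out.j = its outer ports)


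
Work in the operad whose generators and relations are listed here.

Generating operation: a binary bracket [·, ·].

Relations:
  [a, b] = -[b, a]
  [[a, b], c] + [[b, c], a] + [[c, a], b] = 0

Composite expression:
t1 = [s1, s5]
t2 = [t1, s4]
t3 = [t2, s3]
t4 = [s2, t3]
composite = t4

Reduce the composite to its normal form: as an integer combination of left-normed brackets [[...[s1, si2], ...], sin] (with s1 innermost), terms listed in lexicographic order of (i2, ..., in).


-[[[[s1, s5], s4], s3], s2]

Left-normed coefficients sit on the s1-initial expansion words.
Composite bracket: [s2, [[[s1, s5], s4], s3]]
Each bracket splits as ab - ba, giving 16 signed words (2^4 = 16).
Collect the words opening with s1:
  s1s5s4s3s2 (sign -1) contributes -[[[[s1, s5], s4], s3], s2]


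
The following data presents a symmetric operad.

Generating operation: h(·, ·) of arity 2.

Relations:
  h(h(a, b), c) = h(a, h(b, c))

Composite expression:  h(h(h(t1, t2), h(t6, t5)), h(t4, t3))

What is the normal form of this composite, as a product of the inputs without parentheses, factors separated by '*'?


t1 * t2 * t6 * t5 * t4 * t3


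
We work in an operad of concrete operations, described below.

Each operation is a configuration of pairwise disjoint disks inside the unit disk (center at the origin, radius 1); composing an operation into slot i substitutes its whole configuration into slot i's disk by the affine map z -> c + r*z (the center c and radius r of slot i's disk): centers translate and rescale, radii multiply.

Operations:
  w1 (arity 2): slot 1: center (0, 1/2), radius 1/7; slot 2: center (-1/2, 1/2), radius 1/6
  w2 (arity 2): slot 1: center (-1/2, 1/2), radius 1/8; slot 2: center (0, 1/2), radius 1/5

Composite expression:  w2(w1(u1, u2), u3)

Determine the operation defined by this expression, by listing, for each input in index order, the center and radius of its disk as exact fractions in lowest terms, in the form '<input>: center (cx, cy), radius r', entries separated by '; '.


Only the slot chain above each u matters under w2; compose those maps.
input u1: composing its 2 substitution steps yields center (-1/2, 9/16), radius 1/56
input u2: composing its 2 substitution steps yields center (-9/16, 9/16), radius 1/48
input u3: composing its 1 substitution step yields center (0, 1/2), radius 1/5

u1: center (-1/2, 9/16), radius 1/56; u2: center (-9/16, 9/16), radius 1/48; u3: center (0, 1/2), radius 1/5


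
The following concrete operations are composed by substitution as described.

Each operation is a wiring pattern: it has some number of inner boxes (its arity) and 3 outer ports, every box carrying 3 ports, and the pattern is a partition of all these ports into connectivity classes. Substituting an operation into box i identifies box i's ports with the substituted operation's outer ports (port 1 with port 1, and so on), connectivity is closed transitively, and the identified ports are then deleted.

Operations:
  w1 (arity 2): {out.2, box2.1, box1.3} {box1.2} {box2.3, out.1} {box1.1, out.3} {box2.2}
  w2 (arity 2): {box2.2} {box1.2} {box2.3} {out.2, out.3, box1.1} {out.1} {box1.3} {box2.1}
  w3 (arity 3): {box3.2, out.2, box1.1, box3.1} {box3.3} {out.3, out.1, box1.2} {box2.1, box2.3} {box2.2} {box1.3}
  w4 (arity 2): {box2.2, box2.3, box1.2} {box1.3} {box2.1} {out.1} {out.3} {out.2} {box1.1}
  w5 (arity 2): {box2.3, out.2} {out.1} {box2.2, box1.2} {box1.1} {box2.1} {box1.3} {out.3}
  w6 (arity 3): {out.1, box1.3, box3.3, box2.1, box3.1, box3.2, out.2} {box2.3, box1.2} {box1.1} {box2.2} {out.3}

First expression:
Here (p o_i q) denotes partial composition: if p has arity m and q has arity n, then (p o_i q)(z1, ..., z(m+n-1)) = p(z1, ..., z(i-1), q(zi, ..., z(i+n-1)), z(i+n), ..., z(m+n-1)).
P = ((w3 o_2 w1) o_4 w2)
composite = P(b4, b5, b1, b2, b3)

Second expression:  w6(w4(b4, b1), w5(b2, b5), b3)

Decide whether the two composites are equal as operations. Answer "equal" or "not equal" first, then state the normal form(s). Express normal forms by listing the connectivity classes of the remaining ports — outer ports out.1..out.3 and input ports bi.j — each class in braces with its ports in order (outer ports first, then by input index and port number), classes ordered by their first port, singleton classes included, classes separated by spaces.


not equal; first: {out.1, out.3, b4.2} {out.2, b2.1, b4.1} {b1.1, b5.3} {b1.2} {b1.3, b5.1} {b2.2} {b2.3} {b3.1} {b3.2} {b3.3} {b4.3} {b5.2}; second: {out.1, out.2, b3.1, b3.2, b3.3} {out.3} {b1.1} {b1.2, b1.3, b4.2} {b2.1} {b2.2, b5.2} {b2.3} {b4.1} {b4.3} {b5.1} {b5.3}

The first expression, normalized: {out.1, out.3, b4.2} {out.2, b2.1, b4.1} {b1.1, b5.3} {b1.2} {b1.3, b5.1} {b2.2} {b2.3} {b3.1} {b3.2} {b3.3} {b4.3} {b5.2}
The second expression, normalized: {out.1, out.2, b3.1, b3.2, b3.3} {out.3} {b1.1} {b1.2, b1.3, b4.2} {b2.1} {b2.2, b5.2} {b2.3} {b4.1} {b4.3} {b5.1} {b5.3}
The forms do not match — not equal.


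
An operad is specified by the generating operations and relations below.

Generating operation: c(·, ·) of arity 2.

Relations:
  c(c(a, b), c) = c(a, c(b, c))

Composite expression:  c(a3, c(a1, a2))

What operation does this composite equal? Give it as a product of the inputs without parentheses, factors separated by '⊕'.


Under associativity of c, the answer is the a's in reading order.
c(a1, a2) collapses to a1 ⊕ a2
c(a3, c(a1, a2)) collapses to a3 ⊕ a1 ⊕ a2

a3 ⊕ a1 ⊕ a2


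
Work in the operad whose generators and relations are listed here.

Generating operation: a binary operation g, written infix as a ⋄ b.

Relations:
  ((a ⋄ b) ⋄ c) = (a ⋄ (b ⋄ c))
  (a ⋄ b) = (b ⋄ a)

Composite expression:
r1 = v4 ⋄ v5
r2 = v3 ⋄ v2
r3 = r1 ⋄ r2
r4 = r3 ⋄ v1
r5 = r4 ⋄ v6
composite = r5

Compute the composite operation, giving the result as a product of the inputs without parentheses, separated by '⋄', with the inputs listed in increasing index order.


v1 ⋄ v2 ⋄ v3 ⋄ v4 ⋄ v5 ⋄ v6

Any arrangement under g is one operation, so sort the v-inputs.
(v4 ⋄ v5) linearizes to v4 ⋄ v5
(v3 ⋄ v2) linearizes to v3 ⋄ v2
((v4 ⋄ v5) ⋄ (v3 ⋄ v2)) linearizes to v4 ⋄ v5 ⋄ v3 ⋄ v2
(((v4 ⋄ v5) ⋄ (v3 ⋄ v2)) ⋄ v1) linearizes to v4 ⋄ v5 ⋄ v3 ⋄ v2 ⋄ v1
((((v4 ⋄ v5) ⋄ (v3 ⋄ v2)) ⋄ v1) ⋄ v6) linearizes to v4 ⋄ v5 ⋄ v3 ⋄ v2 ⋄ v1 ⋄ v6
the factors in increasing index order: v1 ⋄ v2 ⋄ v3 ⋄ v4 ⋄ v5 ⋄ v6


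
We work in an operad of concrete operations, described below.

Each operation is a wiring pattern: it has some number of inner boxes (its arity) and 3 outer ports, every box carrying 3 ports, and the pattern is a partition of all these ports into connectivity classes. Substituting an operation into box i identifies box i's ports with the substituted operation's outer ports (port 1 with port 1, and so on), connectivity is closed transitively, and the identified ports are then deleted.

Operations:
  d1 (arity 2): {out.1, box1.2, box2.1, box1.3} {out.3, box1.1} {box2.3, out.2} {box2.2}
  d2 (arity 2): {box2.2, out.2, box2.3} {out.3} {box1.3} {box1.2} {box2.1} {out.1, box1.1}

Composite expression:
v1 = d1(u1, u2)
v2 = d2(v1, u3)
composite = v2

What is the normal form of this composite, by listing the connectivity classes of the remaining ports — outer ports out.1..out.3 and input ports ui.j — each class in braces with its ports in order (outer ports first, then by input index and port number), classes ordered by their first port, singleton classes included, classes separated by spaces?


{out.1, u1.2, u1.3, u2.1} {out.2, u3.2, u3.3} {out.3} {u1.1} {u2.2} {u2.3} {u3.1}


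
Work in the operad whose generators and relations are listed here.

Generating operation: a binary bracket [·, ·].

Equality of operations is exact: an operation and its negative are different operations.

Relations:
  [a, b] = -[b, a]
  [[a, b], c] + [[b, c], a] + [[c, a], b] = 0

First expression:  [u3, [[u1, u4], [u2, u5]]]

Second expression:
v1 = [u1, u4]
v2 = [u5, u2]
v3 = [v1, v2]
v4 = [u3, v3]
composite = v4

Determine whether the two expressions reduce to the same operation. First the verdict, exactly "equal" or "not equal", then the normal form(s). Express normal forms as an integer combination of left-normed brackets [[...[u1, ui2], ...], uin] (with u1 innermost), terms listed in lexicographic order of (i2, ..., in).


not equal: they reduce to -[[[[u1, u4], u2], u5], u3] + [[[[u1, u4], u5], u2], u3] and [[[[u1, u4], u2], u5], u3] - [[[[u1, u4], u5], u2], u3]

Reducing the first expression gives -[[[[u1, u4], u2], u5], u3] + [[[[u1, u4], u5], u2], u3]
Reducing the second expression gives [[[[u1, u4], u2], u5], u3] - [[[[u1, u4], u5], u2], u3]
The normal forms differ: not equal.


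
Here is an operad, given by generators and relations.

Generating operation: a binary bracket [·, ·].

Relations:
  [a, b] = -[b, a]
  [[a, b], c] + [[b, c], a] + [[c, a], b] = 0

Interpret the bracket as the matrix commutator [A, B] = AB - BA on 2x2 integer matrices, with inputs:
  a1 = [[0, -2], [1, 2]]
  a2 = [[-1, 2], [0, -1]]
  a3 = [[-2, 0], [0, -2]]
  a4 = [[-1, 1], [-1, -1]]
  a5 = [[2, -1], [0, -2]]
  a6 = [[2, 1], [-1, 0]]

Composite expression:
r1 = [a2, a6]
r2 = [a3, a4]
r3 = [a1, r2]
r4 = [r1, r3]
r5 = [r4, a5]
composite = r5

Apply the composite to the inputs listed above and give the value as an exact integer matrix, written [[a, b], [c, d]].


[[0, 0], [0, 0]]

[a2, a6] = [[-2, -4], [0, 2]]
[a3, a4] = [[0, 0], [0, 0]]
[a1, [a3, a4]] = [[0, 0], [0, 0]]
[[a2, a6], [a1, [a3, a4]]] = [[0, 0], [0, 0]]
[[[a2, a6], [a1, [a3, a4]]], a5] = [[0, 0], [0, 0]]


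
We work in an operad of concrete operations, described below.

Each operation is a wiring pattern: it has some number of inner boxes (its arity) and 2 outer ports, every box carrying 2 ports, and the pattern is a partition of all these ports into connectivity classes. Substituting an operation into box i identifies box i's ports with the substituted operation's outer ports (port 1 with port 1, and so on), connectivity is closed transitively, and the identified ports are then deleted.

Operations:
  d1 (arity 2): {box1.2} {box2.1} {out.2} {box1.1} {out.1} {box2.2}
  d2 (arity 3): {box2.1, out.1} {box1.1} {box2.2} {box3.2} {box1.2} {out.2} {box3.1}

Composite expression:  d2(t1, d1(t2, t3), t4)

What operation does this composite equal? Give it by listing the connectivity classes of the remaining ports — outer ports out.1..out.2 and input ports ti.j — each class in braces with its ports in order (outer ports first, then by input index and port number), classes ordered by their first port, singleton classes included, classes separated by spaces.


Two ports join when wires chain via d2-identified ports.
the subtree at d1 composes to {out.1} {out.2} {t2.1} {t2.2} {t3.1} {t3.2} on (t2, t3); out.j = own outer ports
the subtree at d2 composes to {out.1} {out.2} {t1.1} {t1.2} {t2.1} {t2.2} {t3.1} {t3.2} {t4.1} {t4.2} on (t1, t2, t3, t4); out.j = own outer ports

{out.1} {out.2} {t1.1} {t1.2} {t2.1} {t2.2} {t3.1} {t3.2} {t4.1} {t4.2}


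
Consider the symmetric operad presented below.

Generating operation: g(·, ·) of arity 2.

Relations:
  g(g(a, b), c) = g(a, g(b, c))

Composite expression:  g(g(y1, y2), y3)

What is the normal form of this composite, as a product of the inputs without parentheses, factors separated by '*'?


y1 * y2 * y3

Under associativity of g, the answer is the y's in reading order.
g(y1, y2) reduces to y1 * y2
g(g(y1, y2), y3) reduces to y1 * y2 * y3


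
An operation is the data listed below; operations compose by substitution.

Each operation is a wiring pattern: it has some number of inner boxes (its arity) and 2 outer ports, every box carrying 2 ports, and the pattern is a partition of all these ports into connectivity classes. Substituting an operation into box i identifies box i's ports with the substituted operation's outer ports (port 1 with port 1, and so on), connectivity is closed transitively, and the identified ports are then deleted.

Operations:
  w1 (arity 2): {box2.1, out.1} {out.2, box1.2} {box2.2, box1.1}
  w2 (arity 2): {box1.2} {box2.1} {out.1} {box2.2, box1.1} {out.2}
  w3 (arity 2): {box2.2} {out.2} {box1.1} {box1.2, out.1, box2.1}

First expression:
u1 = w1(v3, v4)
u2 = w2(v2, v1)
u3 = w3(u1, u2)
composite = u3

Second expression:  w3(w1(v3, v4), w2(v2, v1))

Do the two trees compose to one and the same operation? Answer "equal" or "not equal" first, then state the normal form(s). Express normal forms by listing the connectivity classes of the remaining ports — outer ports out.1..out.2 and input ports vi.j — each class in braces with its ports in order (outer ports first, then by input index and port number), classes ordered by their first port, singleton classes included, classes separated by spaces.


equal; both compose to {out.1, v3.2} {out.2} {v1.1} {v1.2, v2.1} {v2.2} {v3.1, v4.2} {v4.1}


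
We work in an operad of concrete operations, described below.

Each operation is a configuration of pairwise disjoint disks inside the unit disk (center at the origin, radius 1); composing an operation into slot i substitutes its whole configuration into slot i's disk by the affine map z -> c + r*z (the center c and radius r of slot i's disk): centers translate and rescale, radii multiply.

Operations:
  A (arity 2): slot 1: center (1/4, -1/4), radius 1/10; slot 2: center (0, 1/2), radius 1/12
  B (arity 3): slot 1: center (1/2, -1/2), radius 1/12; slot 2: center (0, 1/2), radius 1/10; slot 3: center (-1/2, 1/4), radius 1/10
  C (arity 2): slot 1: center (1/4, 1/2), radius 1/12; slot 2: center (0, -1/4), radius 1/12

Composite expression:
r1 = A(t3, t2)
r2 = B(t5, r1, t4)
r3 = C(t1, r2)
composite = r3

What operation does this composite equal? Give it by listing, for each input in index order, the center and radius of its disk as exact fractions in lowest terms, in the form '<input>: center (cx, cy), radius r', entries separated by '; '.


t1: center (1/4, 1/2), radius 1/12; t2: center (0, -49/240), radius 1/1440; t3: center (1/480, -101/480), radius 1/1200; t4: center (-1/24, -11/48), radius 1/120; t5: center (1/24, -7/24), radius 1/144


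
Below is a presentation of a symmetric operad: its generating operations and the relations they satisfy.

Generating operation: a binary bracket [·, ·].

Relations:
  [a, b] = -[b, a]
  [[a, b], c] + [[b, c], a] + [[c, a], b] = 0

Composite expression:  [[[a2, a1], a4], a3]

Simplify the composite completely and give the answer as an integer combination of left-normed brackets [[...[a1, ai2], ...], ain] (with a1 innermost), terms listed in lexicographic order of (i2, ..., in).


-[[[a1, a2], a4], a3]


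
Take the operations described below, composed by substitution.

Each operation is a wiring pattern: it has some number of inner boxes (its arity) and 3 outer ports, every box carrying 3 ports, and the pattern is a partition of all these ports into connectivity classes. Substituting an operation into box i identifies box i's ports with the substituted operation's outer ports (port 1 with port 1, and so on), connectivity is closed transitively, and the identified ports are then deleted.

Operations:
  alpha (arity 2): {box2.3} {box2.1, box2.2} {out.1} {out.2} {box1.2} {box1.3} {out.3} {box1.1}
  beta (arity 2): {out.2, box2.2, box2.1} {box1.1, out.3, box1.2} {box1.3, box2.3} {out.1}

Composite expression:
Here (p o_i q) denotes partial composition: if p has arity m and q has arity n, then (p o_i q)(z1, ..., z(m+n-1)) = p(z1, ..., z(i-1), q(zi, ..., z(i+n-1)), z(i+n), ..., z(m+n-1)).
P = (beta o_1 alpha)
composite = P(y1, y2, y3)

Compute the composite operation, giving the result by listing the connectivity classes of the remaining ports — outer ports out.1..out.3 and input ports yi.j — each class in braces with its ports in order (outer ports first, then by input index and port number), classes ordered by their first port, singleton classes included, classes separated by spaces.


{out.1} {out.2, y3.1, y3.2} {out.3} {y1.1} {y1.2} {y1.3} {y2.1, y2.2} {y2.3} {y3.3}

Connectivity passes through glued beta-boundaries; trace each wire chain.
composing alpha on (y1, y2), with out.j its own outer ports: {out.1} {out.2} {out.3} {y1.1} {y1.2} {y1.3} {y2.1, y2.2} {y2.3}
composing beta on (y1, y2, y3), with out.j its own outer ports: {out.1} {out.2, y3.1, y3.2} {out.3} {y1.1} {y1.2} {y1.3} {y2.1, y2.2} {y2.3} {y3.3}


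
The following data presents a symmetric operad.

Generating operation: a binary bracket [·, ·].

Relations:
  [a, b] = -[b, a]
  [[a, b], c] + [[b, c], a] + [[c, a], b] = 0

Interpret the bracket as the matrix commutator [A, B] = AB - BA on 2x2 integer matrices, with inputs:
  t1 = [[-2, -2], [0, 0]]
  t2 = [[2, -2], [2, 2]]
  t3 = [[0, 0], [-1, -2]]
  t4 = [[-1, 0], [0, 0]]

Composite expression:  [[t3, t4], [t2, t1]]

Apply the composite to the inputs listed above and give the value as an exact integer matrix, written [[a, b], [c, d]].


[[4, 0], [8, -4]]

[t3, t4] = [[0, 0], [1, 0]]
[t2, t1] = [[4, -4], [-4, -4]]
[[t3, t4], [t2, t1]] = [[4, 0], [8, -4]]


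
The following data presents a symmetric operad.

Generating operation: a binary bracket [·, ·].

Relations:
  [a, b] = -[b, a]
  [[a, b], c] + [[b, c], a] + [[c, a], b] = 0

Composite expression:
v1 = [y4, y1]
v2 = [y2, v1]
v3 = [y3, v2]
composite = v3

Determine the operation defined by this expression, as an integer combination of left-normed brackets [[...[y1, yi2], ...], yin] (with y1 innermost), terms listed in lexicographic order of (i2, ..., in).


Expand each bracket as ab - ba; the y1-initial words give the coefficients.
Composite bracket: [y3, [y2, [y4, y1]]]
The bracket unfolds into 8 signed words via [a, b] = ab - ba (2^3 = 8).
Words beginning with y1 determine it all:
  sign of y1y4y2y3 is -1, so it contributes -[[[y1, y4], y2], y3]

-[[[y1, y4], y2], y3]


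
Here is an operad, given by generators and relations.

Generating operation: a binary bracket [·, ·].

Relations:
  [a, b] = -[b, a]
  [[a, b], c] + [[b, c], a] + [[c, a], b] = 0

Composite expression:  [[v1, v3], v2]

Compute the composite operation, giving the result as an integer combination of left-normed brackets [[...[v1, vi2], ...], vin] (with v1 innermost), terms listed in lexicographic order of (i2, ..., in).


[[v1, v3], v2]

Antisymmetry and Jacobi reduce to v1-anchored left-normed brackets.
Composite bracket: [[v1, v3], v2]
Each bracket splits as ab - ba, giving 4 signed words (2^2 = 4).
Coefficients come from the v1-initial words:
  from v1v3v2, sign +1: term +[[v1, v3], v2]


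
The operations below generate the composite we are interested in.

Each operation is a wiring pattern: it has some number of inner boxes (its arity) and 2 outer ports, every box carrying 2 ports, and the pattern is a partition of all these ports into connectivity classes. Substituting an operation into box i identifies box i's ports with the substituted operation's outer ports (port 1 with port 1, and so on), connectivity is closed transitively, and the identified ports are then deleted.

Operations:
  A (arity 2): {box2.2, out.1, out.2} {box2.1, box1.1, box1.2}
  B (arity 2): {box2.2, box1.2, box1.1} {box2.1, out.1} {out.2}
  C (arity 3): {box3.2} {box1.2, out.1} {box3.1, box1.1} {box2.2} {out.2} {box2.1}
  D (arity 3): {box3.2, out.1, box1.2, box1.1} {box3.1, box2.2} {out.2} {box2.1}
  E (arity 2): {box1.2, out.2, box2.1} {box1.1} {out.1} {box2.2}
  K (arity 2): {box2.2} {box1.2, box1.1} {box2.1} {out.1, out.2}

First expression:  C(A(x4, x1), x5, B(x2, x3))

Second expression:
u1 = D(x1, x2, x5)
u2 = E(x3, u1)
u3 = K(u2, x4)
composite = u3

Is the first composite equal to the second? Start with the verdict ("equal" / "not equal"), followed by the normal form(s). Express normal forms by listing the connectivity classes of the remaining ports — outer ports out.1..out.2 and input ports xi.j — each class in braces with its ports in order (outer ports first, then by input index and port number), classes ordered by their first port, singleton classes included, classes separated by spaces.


not equal: they reduce to {out.1, x1.2, x3.1} {out.2} {x1.1, x4.1, x4.2} {x2.1, x2.2, x3.2} {x5.1} {x5.2} and {out.1, out.2} {x1.1, x1.2, x3.2, x5.2} {x2.1} {x2.2, x5.1} {x3.1} {x4.1} {x4.2}

The first expression, normalized: {out.1, x1.2, x3.1} {out.2} {x1.1, x4.1, x4.2} {x2.1, x2.2, x3.2} {x5.1} {x5.2}
The second expression, normalized: {out.1, out.2} {x1.1, x1.2, x3.2, x5.2} {x2.1} {x2.2, x5.1} {x3.1} {x4.1} {x4.2}
The normal forms differ: not equal.


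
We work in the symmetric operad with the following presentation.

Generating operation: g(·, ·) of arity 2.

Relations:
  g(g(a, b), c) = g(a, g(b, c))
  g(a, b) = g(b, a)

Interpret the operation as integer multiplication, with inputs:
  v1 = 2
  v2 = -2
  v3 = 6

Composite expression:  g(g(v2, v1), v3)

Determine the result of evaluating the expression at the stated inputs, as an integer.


-24

g(v2, v1) = -4
g(g(v2, v1), v3) = -24


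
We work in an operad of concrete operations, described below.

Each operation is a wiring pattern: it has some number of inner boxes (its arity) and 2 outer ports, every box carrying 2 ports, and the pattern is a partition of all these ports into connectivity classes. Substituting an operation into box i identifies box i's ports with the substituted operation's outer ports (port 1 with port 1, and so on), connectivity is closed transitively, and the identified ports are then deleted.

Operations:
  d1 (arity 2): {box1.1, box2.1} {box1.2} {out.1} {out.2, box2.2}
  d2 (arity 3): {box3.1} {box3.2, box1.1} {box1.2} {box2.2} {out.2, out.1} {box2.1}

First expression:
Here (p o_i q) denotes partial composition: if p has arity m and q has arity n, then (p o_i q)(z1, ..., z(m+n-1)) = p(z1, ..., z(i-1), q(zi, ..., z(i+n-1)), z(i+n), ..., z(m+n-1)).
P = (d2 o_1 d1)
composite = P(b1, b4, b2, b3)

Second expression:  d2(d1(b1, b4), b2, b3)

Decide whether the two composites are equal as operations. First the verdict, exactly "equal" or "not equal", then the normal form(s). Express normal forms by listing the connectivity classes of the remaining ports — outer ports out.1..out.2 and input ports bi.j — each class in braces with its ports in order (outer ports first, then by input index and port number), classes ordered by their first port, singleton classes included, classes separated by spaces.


equal; both compose to {out.1, out.2} {b1.1, b4.1} {b1.2} {b2.1} {b2.2} {b3.1} {b3.2} {b4.2}

Normal form of the first expression: {out.1, out.2} {b1.1, b4.1} {b1.2} {b2.1} {b2.2} {b3.1} {b3.2} {b4.2}
Normal form of the second expression: {out.1, out.2} {b1.1, b4.1} {b1.2} {b2.1} {b2.2} {b3.1} {b3.2} {b4.2}
The normal forms match — equal.


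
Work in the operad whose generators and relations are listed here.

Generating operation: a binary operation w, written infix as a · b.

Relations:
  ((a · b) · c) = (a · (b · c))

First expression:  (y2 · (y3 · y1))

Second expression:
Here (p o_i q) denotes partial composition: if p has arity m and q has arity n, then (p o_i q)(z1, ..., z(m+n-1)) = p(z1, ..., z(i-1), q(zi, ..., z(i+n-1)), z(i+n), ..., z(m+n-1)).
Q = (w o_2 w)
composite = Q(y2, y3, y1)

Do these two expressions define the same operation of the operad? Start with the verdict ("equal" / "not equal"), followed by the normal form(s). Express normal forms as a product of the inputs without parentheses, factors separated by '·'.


equal; the common form is y2 · y3 · y1

The first expression reduces to y2 · y3 · y1
The second expression reduces to y2 · y3 · y1
The normal forms match — equal.


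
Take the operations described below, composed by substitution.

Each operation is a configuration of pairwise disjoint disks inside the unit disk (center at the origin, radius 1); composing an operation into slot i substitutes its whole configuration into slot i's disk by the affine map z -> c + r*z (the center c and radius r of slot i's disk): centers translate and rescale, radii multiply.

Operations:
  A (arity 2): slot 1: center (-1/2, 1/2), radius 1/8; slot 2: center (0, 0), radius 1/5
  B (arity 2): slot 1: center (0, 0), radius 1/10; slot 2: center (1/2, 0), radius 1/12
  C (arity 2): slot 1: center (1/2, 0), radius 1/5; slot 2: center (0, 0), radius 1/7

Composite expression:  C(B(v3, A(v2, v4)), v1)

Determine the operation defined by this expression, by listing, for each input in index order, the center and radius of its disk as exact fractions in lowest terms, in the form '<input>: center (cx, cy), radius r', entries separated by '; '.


v1: center (0, 0), radius 1/7; v2: center (71/120, 1/120), radius 1/480; v3: center (1/2, 0), radius 1/50; v4: center (3/5, 0), radius 1/300

Below C, radii multiply path by path; the v-disk centers shift.
input v3: composing its 2 substitution steps yields center (1/2, 0), radius 1/50
input v2: composing its 3 substitution steps yields center (71/120, 1/120), radius 1/480
input v4: composing its 3 substitution steps yields center (3/5, 0), radius 1/300
input v1: composing its 1 substitution step yields center (0, 0), radius 1/7


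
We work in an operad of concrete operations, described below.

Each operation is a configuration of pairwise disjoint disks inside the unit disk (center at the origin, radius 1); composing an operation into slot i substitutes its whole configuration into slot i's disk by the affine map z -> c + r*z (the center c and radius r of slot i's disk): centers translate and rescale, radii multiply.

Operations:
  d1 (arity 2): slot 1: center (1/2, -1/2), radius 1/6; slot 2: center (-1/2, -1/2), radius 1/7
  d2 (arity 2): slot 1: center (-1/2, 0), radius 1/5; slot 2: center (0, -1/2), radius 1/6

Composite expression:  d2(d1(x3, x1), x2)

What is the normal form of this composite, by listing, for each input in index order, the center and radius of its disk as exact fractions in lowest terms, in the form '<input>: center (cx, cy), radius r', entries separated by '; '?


x1: center (-3/5, -1/10), radius 1/35; x2: center (0, -1/2), radius 1/6; x3: center (-2/5, -1/10), radius 1/30

Follow each x-input down from d2: c' goes to c + r*c', radius to r*r'.
for x3, the 2-step affine chain lands on center (-2/5, -1/10), radius 1/30
for x1, the 2-step affine chain lands on center (-3/5, -1/10), radius 1/35
for x2, the 1-step affine chain lands on center (0, -1/2), radius 1/6


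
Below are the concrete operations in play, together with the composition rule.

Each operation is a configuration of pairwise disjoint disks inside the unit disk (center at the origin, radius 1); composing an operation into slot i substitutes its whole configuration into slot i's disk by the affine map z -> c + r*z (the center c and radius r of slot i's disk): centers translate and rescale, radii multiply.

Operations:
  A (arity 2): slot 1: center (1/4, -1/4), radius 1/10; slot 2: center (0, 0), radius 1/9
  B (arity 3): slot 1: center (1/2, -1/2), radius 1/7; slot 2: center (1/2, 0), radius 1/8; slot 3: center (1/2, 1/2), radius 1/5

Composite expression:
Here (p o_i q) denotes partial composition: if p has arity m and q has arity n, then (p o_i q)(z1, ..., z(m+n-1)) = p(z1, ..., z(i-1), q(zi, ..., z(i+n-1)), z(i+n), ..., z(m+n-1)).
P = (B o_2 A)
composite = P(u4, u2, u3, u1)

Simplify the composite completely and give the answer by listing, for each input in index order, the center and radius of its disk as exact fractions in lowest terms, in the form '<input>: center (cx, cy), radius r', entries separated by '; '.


u1: center (1/2, 1/2), radius 1/5; u2: center (17/32, -1/32), radius 1/80; u3: center (1/2, 0), radius 1/72; u4: center (1/2, -1/2), radius 1/7

Each u-disk chains the slot maps above it in B; radii multiply.
u4 passes through 1 substitution, ending at center (1/2, -1/2), radius 1/7
u2 passes through 2 substitutions, ending at center (17/32, -1/32), radius 1/80
u3 passes through 2 substitutions, ending at center (1/2, 0), radius 1/72
u1 passes through 1 substitution, ending at center (1/2, 1/2), radius 1/5


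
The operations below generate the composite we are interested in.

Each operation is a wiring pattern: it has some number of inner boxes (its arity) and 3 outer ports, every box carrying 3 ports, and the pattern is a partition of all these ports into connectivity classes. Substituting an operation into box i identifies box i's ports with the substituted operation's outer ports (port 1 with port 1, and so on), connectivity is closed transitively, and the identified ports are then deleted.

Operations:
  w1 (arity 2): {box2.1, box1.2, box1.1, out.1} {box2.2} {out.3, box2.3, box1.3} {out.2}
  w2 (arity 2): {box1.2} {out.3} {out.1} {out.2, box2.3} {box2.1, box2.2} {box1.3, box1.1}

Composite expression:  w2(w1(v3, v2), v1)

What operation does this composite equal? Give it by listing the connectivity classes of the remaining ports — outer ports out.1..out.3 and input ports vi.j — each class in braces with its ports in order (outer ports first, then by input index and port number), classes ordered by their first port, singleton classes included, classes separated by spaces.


{out.1} {out.2, v1.3} {out.3} {v1.1, v1.2} {v2.1, v2.3, v3.1, v3.2, v3.3} {v2.2}

Substituting into w2 glues patterns; closure does the rest.
after w1, the pattern on (v3, v2) reads {out.1, v2.1, v3.1, v3.2} {out.2} {out.3, v2.3, v3.3} {v2.2} (out.j = its outer ports)
after w2, the pattern on (v3, v2, v1) reads {out.1} {out.2, v1.3} {out.3} {v1.1, v1.2} {v2.1, v2.3, v3.1, v3.2, v3.3} {v2.2} (out.j = its outer ports)


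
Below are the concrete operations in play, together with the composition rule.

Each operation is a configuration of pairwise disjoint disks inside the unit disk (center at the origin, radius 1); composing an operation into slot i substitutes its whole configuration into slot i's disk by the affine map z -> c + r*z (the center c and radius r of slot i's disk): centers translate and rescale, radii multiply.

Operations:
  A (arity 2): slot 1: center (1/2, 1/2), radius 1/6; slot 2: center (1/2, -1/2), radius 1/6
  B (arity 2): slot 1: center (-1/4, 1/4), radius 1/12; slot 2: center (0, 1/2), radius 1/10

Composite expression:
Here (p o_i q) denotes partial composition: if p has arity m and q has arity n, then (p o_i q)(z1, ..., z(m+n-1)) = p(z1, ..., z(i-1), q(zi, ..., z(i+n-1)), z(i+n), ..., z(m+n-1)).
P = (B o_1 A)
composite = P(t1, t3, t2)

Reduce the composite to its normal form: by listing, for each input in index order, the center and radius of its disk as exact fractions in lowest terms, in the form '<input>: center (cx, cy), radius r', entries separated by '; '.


t1: center (-5/24, 7/24), radius 1/72; t2: center (0, 1/2), radius 1/10; t3: center (-5/24, 5/24), radius 1/72

Follow each t-input down from B: c' goes to c + r*c', radius to r*r'.
for t1, the 2-step affine chain lands on center (-5/24, 7/24), radius 1/72
for t3, the 2-step affine chain lands on center (-5/24, 5/24), radius 1/72
for t2, the 1-step affine chain lands on center (0, 1/2), radius 1/10


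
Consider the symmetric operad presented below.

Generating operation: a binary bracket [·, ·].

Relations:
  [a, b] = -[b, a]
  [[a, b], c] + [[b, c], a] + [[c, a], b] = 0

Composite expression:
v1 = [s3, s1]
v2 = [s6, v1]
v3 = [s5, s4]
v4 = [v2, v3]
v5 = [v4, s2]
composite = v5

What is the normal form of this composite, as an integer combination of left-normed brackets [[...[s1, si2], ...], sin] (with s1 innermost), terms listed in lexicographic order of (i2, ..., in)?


Skip Jacobi rewriting: expand, keep s1-initial words, read off terms.
Composite bracket: [[[s6, [s3, s1]], [s5, s4]], s2]
Under [a, b] = ab - ba we get 32 signed associative words (2^5 = 32).
Only words starting with s1 matter:
  from s1s3s6s4s5s2, sign -1: term -[[[[[s1, s3], s6], s4], s5], s2]
  from s1s3s6s5s4s2, sign +1: term +[[[[[s1, s3], s6], s5], s4], s2]

-[[[[[s1, s3], s6], s4], s5], s2] + [[[[[s1, s3], s6], s5], s4], s2]
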